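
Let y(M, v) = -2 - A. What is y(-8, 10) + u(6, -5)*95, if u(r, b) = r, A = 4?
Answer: 564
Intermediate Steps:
y(M, v) = -6 (y(M, v) = -2 - 1*4 = -2 - 4 = -6)
y(-8, 10) + u(6, -5)*95 = -6 + 6*95 = -6 + 570 = 564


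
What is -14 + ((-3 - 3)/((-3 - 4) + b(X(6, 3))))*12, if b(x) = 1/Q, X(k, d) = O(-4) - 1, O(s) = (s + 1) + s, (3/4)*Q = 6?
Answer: -194/55 ≈ -3.5273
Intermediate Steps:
Q = 8 (Q = (4/3)*6 = 8)
O(s) = 1 + 2*s (O(s) = (1 + s) + s = 1 + 2*s)
X(k, d) = -8 (X(k, d) = (1 + 2*(-4)) - 1 = (1 - 8) - 1 = -7 - 1 = -8)
b(x) = 1/8
-14 + ((-3 - 3)/((-3 - 4) + b(X(6, 3))))*12 = -14 + ((-3 - 3)/((-3 - 4) + 1/8))*12 = -14 - 6/(-7 + 1/8)*12 = -14 - 6/(-55/8)*12 = -14 - 6*(-8/55)*12 = -14 + (48/55)*12 = -14 + 576/55 = -194/55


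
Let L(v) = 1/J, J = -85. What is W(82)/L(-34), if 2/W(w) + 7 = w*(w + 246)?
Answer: -170/26889 ≈ -0.0063223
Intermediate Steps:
W(w) = 2/(-7 + w*(246 + w)) (W(w) = 2/(-7 + w*(w + 246)) = 2/(-7 + w*(246 + w)))
L(v) = -1/85 (L(v) = 1/(-85) = -1/85)
W(82)/L(-34) = (2/(-7 + 82**2 + 246*82))/(-1/85) = (2/(-7 + 6724 + 20172))*(-85) = (2/26889)*(-85) = -170/26889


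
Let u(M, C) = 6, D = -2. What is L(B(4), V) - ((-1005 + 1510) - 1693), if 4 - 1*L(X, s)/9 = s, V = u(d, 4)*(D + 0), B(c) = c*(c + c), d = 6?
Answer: 1332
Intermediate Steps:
B(c) = 2*c² (B(c) = c*(2*c) = 2*c²)
V = -12 (V = 6*(-2 + 0) = 6*(-2) = -12)
L(X, s) = 36 - 9*s
L(B(4), V) - ((-1005 + 1510) - 1693) = (36 - 9*(-12)) - ((-1005 + 1510) - 1693) = (36 + 108) - (505 - 1693) = 144 - 1*(-1188) = 144 + 1188 = 1332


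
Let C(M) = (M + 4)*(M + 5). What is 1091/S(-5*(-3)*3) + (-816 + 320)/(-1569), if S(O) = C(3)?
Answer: 1739555/87864 ≈ 19.798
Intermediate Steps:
C(M) = (4 + M)*(5 + M)
S(O) = 56 (S(O) = 20 + 3**2 + 9*3 = 20 + 9 + 27 = 56)
1091/S(-5*(-3)*3) + (-816 + 320)/(-1569) = 1091/56 + (-816 + 320)/(-1569) = 1091*(1/56) - 496*(-1/1569) = 1091/56 + 496/1569 = 1739555/87864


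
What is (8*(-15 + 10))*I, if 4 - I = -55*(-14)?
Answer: 30640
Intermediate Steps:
I = -766 (I = 4 - (-55)*(-14) = 4 - 1*770 = 4 - 770 = -766)
(8*(-15 + 10))*I = (8*(-15 + 10))*(-766) = (8*(-5))*(-766) = -40*(-766) = 30640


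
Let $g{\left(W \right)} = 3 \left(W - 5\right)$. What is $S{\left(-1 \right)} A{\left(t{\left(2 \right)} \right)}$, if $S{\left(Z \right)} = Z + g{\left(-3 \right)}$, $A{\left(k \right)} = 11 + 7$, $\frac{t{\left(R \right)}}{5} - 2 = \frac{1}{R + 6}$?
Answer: $-450$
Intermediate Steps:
$g{\left(W \right)} = -15 + 3 W$ ($g{\left(W \right)} = 3 \left(-5 + W\right) = -15 + 3 W$)
$t{\left(R \right)} = 10 + \frac{5}{6 + R}$ ($t{\left(R \right)} = 10 + \frac{5}{R + 6} = 10 + \frac{5}{6 + R}$)
$A{\left(k \right)} = 18$
$S{\left(Z \right)} = -24 + Z$ ($S{\left(Z \right)} = Z + \left(-15 + 3 \left(-3\right)\right) = Z - 24 = -24 + Z$)
$S{\left(-1 \right)} A{\left(t{\left(2 \right)} \right)} = \left(-24 - 1\right) 18 = \left(-25\right) 18 = -450$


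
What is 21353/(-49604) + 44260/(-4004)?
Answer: -570242613/49653604 ≈ -11.484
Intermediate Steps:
21353/(-49604) + 44260/(-4004) = 21353*(-1/49604) + 44260*(-1/4004) = -21353/49604 - 11065/1001 = -570242613/49653604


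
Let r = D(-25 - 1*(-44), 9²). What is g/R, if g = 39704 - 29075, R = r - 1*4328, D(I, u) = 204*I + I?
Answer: -10629/433 ≈ -24.547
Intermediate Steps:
D(I, u) = 205*I
r = 3895 (r = 205*(-25 - 1*(-44)) = 205*(-25 + 44) = 205*19 = 3895)
R = -433 (R = 3895 - 1*4328 = 3895 - 4328 = -433)
g = 10629
g/R = 10629/(-433) = 10629*(-1/433) = -10629/433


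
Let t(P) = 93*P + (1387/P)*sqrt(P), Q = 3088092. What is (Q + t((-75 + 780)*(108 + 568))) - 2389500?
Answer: 45020532 + 1387*sqrt(705)/18330 ≈ 4.5021e+7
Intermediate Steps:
t(P) = 93*P + 1387/sqrt(P)
(Q + t((-75 + 780)*(108 + 568))) - 2389500 = (3088092 + (93*((-75 + 780)*(108 + 568)) + 1387/sqrt((-75 + 780)*(108 + 568)))) - 2389500 = (3088092 + (93*(705*676) + 1387/sqrt(705*676))) - 2389500 = (3088092 + (93*476580 + 1387/sqrt(476580))) - 2389500 = (3088092 + (44321940 + 1387*(sqrt(705)/18330))) - 2389500 = (3088092 + (44321940 + 1387*sqrt(705)/18330)) - 2389500 = (47410032 + 1387*sqrt(705)/18330) - 2389500 = 45020532 + 1387*sqrt(705)/18330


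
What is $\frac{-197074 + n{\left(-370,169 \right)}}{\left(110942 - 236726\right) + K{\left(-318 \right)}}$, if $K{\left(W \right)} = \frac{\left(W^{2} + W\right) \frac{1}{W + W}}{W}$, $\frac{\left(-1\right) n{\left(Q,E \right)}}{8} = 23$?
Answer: $\frac{125456088}{79998307} \approx 1.5682$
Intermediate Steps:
$n{\left(Q,E \right)} = -184$ ($n{\left(Q,E \right)} = \left(-8\right) 23 = -184$)
$K{\left(W \right)} = \frac{W + W^{2}}{2 W^{2}}$ ($K{\left(W \right)} = \frac{\left(W + W^{2}\right) \frac{1}{2 W}}{W} = \frac{\frac{1}{2} \frac{1}{W} \left(W + W^{2}\right)}{W} = \frac{W + W^{2}}{2 W^{2}}$)
$\frac{-197074 + n{\left(-370,169 \right)}}{\left(110942 - 236726\right) + K{\left(-318 \right)}} = \frac{-197074 - 184}{\left(110942 - 236726\right) + \frac{1 - 318}{2 \left(-318\right)}} = - \frac{197258}{\left(110942 - 236726\right) + \frac{1}{2} \left(- \frac{1}{318}\right) \left(-317\right)} = - \frac{197258}{-125784 + \frac{317}{636}} = - \frac{197258}{- \frac{79998307}{636}} = \left(-197258\right) \left(- \frac{636}{79998307}\right) = \frac{125456088}{79998307}$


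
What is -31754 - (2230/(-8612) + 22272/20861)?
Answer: -2852453998581/89827466 ≈ -31755.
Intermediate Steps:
-31754 - (2230/(-8612) + 22272/20861) = -31754 - (2230*(-1/8612) + 22272*(1/20861)) = -31754 - (-1115/4306 + 22272/20861) = -31754 - 1*72643217/89827466 = -31754 - 72643217/89827466 = -2852453998581/89827466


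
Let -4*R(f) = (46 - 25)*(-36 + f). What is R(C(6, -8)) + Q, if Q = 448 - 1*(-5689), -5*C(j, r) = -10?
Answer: 12631/2 ≈ 6315.5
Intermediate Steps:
C(j, r) = 2 (C(j, r) = -1/5*(-10) = 2)
R(f) = 189 - 21*f/4 (R(f) = -(46 - 25)*(-36 + f)/4 = -21*(-36 + f)/4 = -(-756 + 21*f)/4 = 189 - 21*f/4)
Q = 6137 (Q = 448 + 5689 = 6137)
R(C(6, -8)) + Q = (189 - 21/4*2) + 6137 = (189 - 21/2) + 6137 = 357/2 + 6137 = 12631/2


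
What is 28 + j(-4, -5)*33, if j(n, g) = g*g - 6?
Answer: 655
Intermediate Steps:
j(n, g) = -6 + g**2 (j(n, g) = g**2 - 6 = -6 + g**2)
28 + j(-4, -5)*33 = 28 + (-6 + (-5)**2)*33 = 28 + (-6 + 25)*33 = 28 + 19*33 = 28 + 627 = 655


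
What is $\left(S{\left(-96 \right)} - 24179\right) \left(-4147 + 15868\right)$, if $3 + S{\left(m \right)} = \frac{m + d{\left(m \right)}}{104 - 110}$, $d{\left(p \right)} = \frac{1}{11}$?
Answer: $- \frac{6231496999}{22} \approx -2.8325 \cdot 10^{8}$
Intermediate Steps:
$d{\left(p \right)} = \frac{1}{11}$
$S{\left(m \right)} = - \frac{199}{66} - \frac{m}{6}$ ($S{\left(m \right)} = -3 + \frac{m + \frac{1}{11}}{104 - 110} = -3 + \frac{\frac{1}{11} + m}{-6} = -3 + \left(\frac{1}{11} + m\right) \left(- \frac{1}{6}\right) = -3 - \left(\frac{1}{66} + \frac{m}{6}\right) = - \frac{199}{66} - \frac{m}{6}$)
$\left(S{\left(-96 \right)} - 24179\right) \left(-4147 + 15868\right) = \left(\left(- \frac{199}{66} - -16\right) - 24179\right) \left(-4147 + 15868\right) = \left(\left(- \frac{199}{66} + 16\right) - 24179\right) 11721 = \left(\frac{857}{66} - 24179\right) 11721 = \left(- \frac{1594957}{66}\right) 11721 = - \frac{6231496999}{22}$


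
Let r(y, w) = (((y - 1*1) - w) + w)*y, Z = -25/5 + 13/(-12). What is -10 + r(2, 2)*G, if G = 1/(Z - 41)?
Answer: -5674/565 ≈ -10.042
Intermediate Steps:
Z = -73/12 (Z = -25*⅕ + 13*(-1/12) = -5 - 13/12 = -73/12 ≈ -6.0833)
r(y, w) = y*(-1 + y) (r(y, w) = (((y - 1) - w) + w)*y = (((-1 + y) - w) + w)*y = ((-1 + y - w) + w)*y = (-1 + y)*y = y*(-1 + y))
G = -12/565 (G = 1/(-73/12 - 41) = 1/(-565/12) = -12/565 ≈ -0.021239)
-10 + r(2, 2)*G = -10 + (2*(-1 + 2))*(-12/565) = -10 + (2*1)*(-12/565) = -10 + 2*(-12/565) = -10 - 24/565 = -5674/565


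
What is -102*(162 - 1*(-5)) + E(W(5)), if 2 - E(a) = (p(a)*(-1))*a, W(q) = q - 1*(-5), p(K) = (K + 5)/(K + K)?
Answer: -34049/2 ≈ -17025.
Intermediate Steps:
p(K) = (5 + K)/(2*K) (p(K) = (5 + K)/((2*K)) = (5 + K)*(1/(2*K)) = (5 + K)/(2*K))
W(q) = 5 + q (W(q) = q + 5 = 5 + q)
E(a) = 9/2 + a/2 (E(a) = 2 - ((5 + a)/(2*a))*(-1)*a = 2 - (-(5 + a)/(2*a))*a = 2 - (-5/2 - a/2) = 2 + (5/2 + a/2) = 9/2 + a/2)
-102*(162 - 1*(-5)) + E(W(5)) = -102*(162 - 1*(-5)) + (9/2 + (5 + 5)/2) = -102*(162 + 5) + (9/2 + (½)*10) = -102*167 + (9/2 + 5) = -17034 + 19/2 = -34049/2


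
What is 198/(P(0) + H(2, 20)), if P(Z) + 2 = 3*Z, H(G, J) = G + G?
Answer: 99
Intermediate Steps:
H(G, J) = 2*G
P(Z) = -2 + 3*Z
198/(P(0) + H(2, 20)) = 198/((-2 + 3*0) + 2*2) = 198/((-2 + 0) + 4) = 198/(-2 + 4) = 198/2 = (1/2)*198 = 99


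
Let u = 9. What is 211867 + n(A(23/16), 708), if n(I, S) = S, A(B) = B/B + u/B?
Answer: 212575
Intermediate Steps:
A(B) = 1 + 9/B (A(B) = B/B + 9/B = 1 + 9/B)
211867 + n(A(23/16), 708) = 211867 + 708 = 212575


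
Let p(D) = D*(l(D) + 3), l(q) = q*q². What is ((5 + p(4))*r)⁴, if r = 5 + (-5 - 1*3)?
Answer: 449920319121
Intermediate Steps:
l(q) = q³
r = -3 (r = 5 + (-5 - 3) = 5 - 8 = -3)
p(D) = D*(3 + D³) (p(D) = D*(D³ + 3) = D*(3 + D³))
((5 + p(4))*r)⁴ = ((5 + 4*(3 + 4³))*(-3))⁴ = ((5 + 4*(3 + 64))*(-3))⁴ = ((5 + 4*67)*(-3))⁴ = ((5 + 268)*(-3))⁴ = (273*(-3))⁴ = (-819)⁴ = 449920319121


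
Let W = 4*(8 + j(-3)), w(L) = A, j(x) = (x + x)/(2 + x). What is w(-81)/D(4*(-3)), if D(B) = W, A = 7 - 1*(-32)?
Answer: 39/56 ≈ 0.69643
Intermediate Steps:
j(x) = 2*x/(2 + x) (j(x) = (2*x)/(2 + x) = 2*x/(2 + x))
A = 39 (A = 7 + 32 = 39)
w(L) = 39
W = 56 (W = 4*(8 + 2*(-3)/(2 - 3)) = 4*(8 + 2*(-3)/(-1)) = 4*(8 + 2*(-3)*(-1)) = 4*(8 + 6) = 4*14 = 56)
D(B) = 56
w(-81)/D(4*(-3)) = 39/56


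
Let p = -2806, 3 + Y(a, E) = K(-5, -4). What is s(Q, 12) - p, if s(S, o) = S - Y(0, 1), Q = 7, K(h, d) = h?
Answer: 2821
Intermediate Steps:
Y(a, E) = -8 (Y(a, E) = -3 - 5 = -8)
s(S, o) = 8 + S (s(S, o) = S - 1*(-8) = S + 8 = 8 + S)
s(Q, 12) - p = (8 + 7) - 1*(-2806) = 15 + 2806 = 2821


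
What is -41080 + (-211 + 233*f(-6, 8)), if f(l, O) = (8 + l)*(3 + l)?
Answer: -42689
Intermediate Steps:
f(l, O) = (3 + l)*(8 + l)
-41080 + (-211 + 233*f(-6, 8)) = -41080 + (-211 + 233*(24 + (-6)² + 11*(-6))) = -41080 + (-211 + 233*(24 + 36 - 66)) = -41080 + (-211 + 233*(-6)) = -41080 + (-211 - 1398) = -41080 - 1609 = -42689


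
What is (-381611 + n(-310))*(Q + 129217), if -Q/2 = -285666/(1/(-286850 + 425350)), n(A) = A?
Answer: -30221260245607857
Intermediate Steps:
Q = 79129482000 (Q = -(-571332)/(1/(-286850 + 425350)) = -(-571332)/(1/138500) = -(-571332)/1/138500 = -(-571332)*138500 = -2*(-39564741000) = 79129482000)
(-381611 + n(-310))*(Q + 129217) = (-381611 - 310)*(79129482000 + 129217) = -381921*79129611217 = -30221260245607857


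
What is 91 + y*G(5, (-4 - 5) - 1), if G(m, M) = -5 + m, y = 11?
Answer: 91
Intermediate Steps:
91 + y*G(5, (-4 - 5) - 1) = 91 + 11*(-5 + 5) = 91 + 11*0 = 91 + 0 = 91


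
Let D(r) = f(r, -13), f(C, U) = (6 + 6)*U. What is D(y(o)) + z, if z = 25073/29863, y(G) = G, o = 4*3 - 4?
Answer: -4633555/29863 ≈ -155.16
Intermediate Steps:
f(C, U) = 12*U
o = 8 (o = 12 - 4 = 8)
z = 25073/29863 (z = 25073*(1/29863) = 25073/29863 ≈ 0.83960)
D(r) = -156 (D(r) = 12*(-13) = -156)
D(y(o)) + z = -156 + 25073/29863 = -4633555/29863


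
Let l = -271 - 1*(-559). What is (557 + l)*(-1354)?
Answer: -1144130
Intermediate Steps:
l = 288 (l = -271 + 559 = 288)
(557 + l)*(-1354) = (557 + 288)*(-1354) = 845*(-1354) = -1144130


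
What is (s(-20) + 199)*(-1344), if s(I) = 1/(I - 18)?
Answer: -5080992/19 ≈ -2.6742e+5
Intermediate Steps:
s(I) = 1/(-18 + I)
(s(-20) + 199)*(-1344) = (1/(-18 - 20) + 199)*(-1344) = (1/(-38) + 199)*(-1344) = (-1/38 + 199)*(-1344) = (7561/38)*(-1344) = -5080992/19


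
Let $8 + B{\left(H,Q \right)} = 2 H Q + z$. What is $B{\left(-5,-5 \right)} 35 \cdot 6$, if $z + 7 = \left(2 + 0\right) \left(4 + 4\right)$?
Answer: $10710$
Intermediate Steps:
$z = 9$ ($z = -7 + \left(2 + 0\right) \left(4 + 4\right) = -7 + 2 \cdot 8 = -7 + 16 = 9$)
$B{\left(H,Q \right)} = 1 + 2 H Q$ ($B{\left(H,Q \right)} = -8 + \left(2 H Q + 9\right) = -8 + \left(9 + 2 H Q\right) = 1 + 2 H Q$)
$B{\left(-5,-5 \right)} 35 \cdot 6 = \left(1 + 2 \left(-5\right) \left(-5\right)\right) 35 \cdot 6 = \left(1 + 50\right) 35 \cdot 6 = 51 \cdot 35 \cdot 6 = 1785 \cdot 6 = 10710$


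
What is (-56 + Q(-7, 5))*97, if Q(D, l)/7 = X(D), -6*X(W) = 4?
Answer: -17654/3 ≈ -5884.7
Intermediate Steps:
X(W) = -⅔ (X(W) = -⅙*4 = -⅔)
Q(D, l) = -14/3 (Q(D, l) = 7*(-⅔) = -14/3)
(-56 + Q(-7, 5))*97 = (-56 - 14/3)*97 = -182/3*97 = -17654/3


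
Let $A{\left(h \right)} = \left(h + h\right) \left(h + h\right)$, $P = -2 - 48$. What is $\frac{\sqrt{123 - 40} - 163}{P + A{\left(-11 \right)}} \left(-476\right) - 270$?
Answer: $- \frac{2828}{31} - \frac{34 \sqrt{83}}{31} \approx -101.22$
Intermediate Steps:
$P = -50$ ($P = -2 - 48 = -50$)
$A{\left(h \right)} = 4 h^{2}$ ($A{\left(h \right)} = 2 h 2 h = 4 h^{2}$)
$\frac{\sqrt{123 - 40} - 163}{P + A{\left(-11 \right)}} \left(-476\right) - 270 = \frac{\sqrt{123 - 40} - 163}{-50 + 4 \left(-11\right)^{2}} \left(-476\right) - 270 = \frac{\sqrt{83} - 163}{-50 + 4 \cdot 121} \left(-476\right) - 270 = \frac{-163 + \sqrt{83}}{-50 + 484} \left(-476\right) - 270 = \frac{-163 + \sqrt{83}}{434} \left(-476\right) - 270 = \left(-163 + \sqrt{83}\right) \frac{1}{434} \left(-476\right) - 270 = \left(- \frac{163}{434} + \frac{\sqrt{83}}{434}\right) \left(-476\right) - 270 = \left(\frac{5542}{31} - \frac{34 \sqrt{83}}{31}\right) - 270 = - \frac{2828}{31} - \frac{34 \sqrt{83}}{31}$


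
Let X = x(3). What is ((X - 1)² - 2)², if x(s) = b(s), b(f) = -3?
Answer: 196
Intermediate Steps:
x(s) = -3
X = -3
((X - 1)² - 2)² = ((-3 - 1)² - 2)² = ((-4)² - 2)² = (16 - 2)² = 14² = 196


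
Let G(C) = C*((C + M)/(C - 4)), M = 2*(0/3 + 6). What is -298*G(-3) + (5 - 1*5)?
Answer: -8046/7 ≈ -1149.4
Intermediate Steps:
M = 12 (M = 2*(0*(⅓) + 6) = 2*(0 + 6) = 2*6 = 12)
G(C) = C*(12 + C)/(-4 + C) (G(C) = C*((C + 12)/(C - 4)) = C*((12 + C)/(-4 + C)) = C*(12 + C)/(-4 + C))
-298*G(-3) + (5 - 1*5) = -(-894)*(12 - 3)/(-4 - 3) + (5 - 1*5) = -(-894)*9/(-7) + (5 - 5) = -(-894)*(-1)*9/7 + 0 = -298*27/7 + 0 = -8046/7 + 0 = -8046/7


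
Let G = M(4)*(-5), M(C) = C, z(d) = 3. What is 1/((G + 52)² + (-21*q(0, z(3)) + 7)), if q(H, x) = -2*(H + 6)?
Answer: 1/1283 ≈ 0.00077942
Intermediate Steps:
q(H, x) = -12 - 2*H (q(H, x) = -2*(6 + H) = -12 - 2*H)
G = -20 (G = 4*(-5) = -20)
1/((G + 52)² + (-21*q(0, z(3)) + 7)) = 1/((-20 + 52)² + (-21*(-12 - 2*0) + 7)) = 1/(32² + (-21*(-12 + 0) + 7)) = 1/(1024 + (-21*(-12) + 7)) = 1/(1024 + (252 + 7)) = 1/(1024 + 259) = 1/1283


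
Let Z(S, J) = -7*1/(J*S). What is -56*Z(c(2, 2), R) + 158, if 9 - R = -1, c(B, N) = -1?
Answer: 594/5 ≈ 118.80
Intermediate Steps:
R = 10 (R = 9 - 1*(-1) = 9 + 1 = 10)
Z(S, J) = -7/(J*S) (Z(S, J) = -7*1/(J*S) = -7/(J*S))
-56*Z(c(2, 2), R) + 158 = -(-392)/(10*(-1)) + 158 = -(-392)*(-1)/10 + 158 = -56*7/10 + 158 = -196/5 + 158 = 594/5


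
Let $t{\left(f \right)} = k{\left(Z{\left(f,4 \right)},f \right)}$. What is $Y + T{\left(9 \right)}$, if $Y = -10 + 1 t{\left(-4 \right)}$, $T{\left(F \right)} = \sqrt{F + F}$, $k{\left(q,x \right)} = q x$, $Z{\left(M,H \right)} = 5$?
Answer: $-30 + 3 \sqrt{2} \approx -25.757$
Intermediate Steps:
$T{\left(F \right)} = \sqrt{2} \sqrt{F}$ ($T{\left(F \right)} = \sqrt{2 F} = \sqrt{2} \sqrt{F}$)
$t{\left(f \right)} = 5 f$
$Y = -30$ ($Y = -10 + 1 \cdot 5 \left(-4\right) = -10 + 1 \left(-20\right) = -10 - 20 = -30$)
$Y + T{\left(9 \right)} = -30 + \sqrt{2} \sqrt{9} = -30 + \sqrt{2} \cdot 3 = -30 + 3 \sqrt{2}$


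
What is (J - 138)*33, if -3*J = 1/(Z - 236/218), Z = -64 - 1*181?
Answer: -122150743/26823 ≈ -4554.0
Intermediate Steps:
Z = -245 (Z = -64 - 181 = -245)
J = 109/80469 (J = -1/(3*(-245 - 236/218)) = -1/(3*(-245 - 236*1/218)) = -1/(3*(-245 - 118/109)) = -1/(3*(-26823/109)) = -1/3*(-109/26823) = 109/80469 ≈ 0.0013546)
(J - 138)*33 = (109/80469 - 138)*33 = -11104613/80469*33 = -122150743/26823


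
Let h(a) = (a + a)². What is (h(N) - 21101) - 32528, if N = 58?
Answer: -40173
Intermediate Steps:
h(a) = 4*a² (h(a) = (2*a)² = 4*a²)
(h(N) - 21101) - 32528 = (4*58² - 21101) - 32528 = (4*3364 - 21101) - 32528 = (13456 - 21101) - 32528 = -7645 - 32528 = -40173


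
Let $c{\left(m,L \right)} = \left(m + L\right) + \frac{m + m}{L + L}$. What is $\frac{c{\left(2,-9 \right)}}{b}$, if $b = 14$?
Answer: $- \frac{65}{126} \approx -0.51587$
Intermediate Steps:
$c{\left(m,L \right)} = L + m + \frac{m}{L}$ ($c{\left(m,L \right)} = \left(L + m\right) + \frac{2 m}{2 L} = \left(L + m\right) + 2 m \frac{1}{2 L} = \left(L + m\right) + \frac{m}{L} = L + m + \frac{m}{L}$)
$\frac{c{\left(2,-9 \right)}}{b} = \frac{-9 + 2 + \frac{2}{-9}}{14} = \left(-9 + 2 + 2 \left(- \frac{1}{9}\right)\right) \frac{1}{14} = \left(-9 + 2 - \frac{2}{9}\right) \frac{1}{14} = \left(- \frac{65}{9}\right) \frac{1}{14} = - \frac{65}{126}$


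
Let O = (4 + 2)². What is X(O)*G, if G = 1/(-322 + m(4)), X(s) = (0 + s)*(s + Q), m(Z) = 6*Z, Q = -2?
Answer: -612/149 ≈ -4.1074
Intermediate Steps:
O = 36 (O = 6² = 36)
X(s) = s*(-2 + s) (X(s) = (0 + s)*(s - 2) = s*(-2 + s))
G = -1/298 (G = 1/(-322 + 6*4) = 1/(-322 + 24) = 1/(-298) = -1/298 ≈ -0.0033557)
X(O)*G = (36*(-2 + 36))*(-1/298) = (36*34)*(-1/298) = 1224*(-1/298) = -612/149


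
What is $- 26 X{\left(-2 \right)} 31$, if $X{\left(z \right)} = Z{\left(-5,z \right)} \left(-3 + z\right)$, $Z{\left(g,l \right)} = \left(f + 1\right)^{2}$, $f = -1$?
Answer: $0$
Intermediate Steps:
$Z{\left(g,l \right)} = 0$ ($Z{\left(g,l \right)} = \left(-1 + 1\right)^{2} = 0^{2} = 0$)
$X{\left(z \right)} = 0$ ($X{\left(z \right)} = 0 \left(-3 + z\right) = 0$)
$- 26 X{\left(-2 \right)} 31 = \left(-26\right) 0 \cdot 31 = 0 \cdot 31 = 0$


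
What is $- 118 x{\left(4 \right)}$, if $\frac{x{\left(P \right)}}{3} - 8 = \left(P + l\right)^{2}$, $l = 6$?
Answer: $-38232$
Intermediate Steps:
$x{\left(P \right)} = 24 + 3 \left(6 + P\right)^{2}$ ($x{\left(P \right)} = 24 + 3 \left(P + 6\right)^{2} = 24 + 3 \left(6 + P\right)^{2}$)
$- 118 x{\left(4 \right)} = - 118 \left(24 + 3 \left(6 + 4\right)^{2}\right) = - 118 \left(24 + 3 \cdot 10^{2}\right) = - 118 \left(24 + 3 \cdot 100\right) = - 118 \left(24 + 300\right) = \left(-118\right) 324 = -38232$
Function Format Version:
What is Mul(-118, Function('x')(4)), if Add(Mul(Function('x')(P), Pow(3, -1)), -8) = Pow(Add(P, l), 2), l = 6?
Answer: -38232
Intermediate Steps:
Function('x')(P) = Add(24, Mul(3, Pow(Add(6, P), 2))) (Function('x')(P) = Add(24, Mul(3, Pow(Add(P, 6), 2))) = Add(24, Mul(3, Pow(Add(6, P), 2))))
Mul(-118, Function('x')(4)) = Mul(-118, Add(24, Mul(3, Pow(Add(6, 4), 2)))) = Mul(-118, Add(24, Mul(3, Pow(10, 2)))) = Mul(-118, Add(24, Mul(3, 100))) = Mul(-118, Add(24, 300)) = Mul(-118, 324) = -38232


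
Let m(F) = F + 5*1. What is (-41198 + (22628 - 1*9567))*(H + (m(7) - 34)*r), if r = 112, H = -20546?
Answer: 647432370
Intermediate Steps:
m(F) = 5 + F (m(F) = F + 5 = 5 + F)
(-41198 + (22628 - 1*9567))*(H + (m(7) - 34)*r) = (-41198 + (22628 - 1*9567))*(-20546 + ((5 + 7) - 34)*112) = (-41198 + (22628 - 9567))*(-20546 + (12 - 34)*112) = (-41198 + 13061)*(-20546 - 22*112) = -28137*(-20546 - 2464) = -28137*(-23010) = 647432370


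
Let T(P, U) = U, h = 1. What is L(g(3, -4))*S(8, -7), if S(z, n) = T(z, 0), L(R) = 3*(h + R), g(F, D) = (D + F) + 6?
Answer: 0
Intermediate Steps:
g(F, D) = 6 + D + F
L(R) = 3 + 3*R (L(R) = 3*(1 + R) = 3 + 3*R)
S(z, n) = 0
L(g(3, -4))*S(8, -7) = (3 + 3*(6 - 4 + 3))*0 = (3 + 3*5)*0 = (3 + 15)*0 = 18*0 = 0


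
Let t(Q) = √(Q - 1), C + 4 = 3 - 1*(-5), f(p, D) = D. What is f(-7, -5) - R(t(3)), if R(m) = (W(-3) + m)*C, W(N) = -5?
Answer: 15 - 4*√2 ≈ 9.3431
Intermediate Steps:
C = 4 (C = -4 + (3 - 1*(-5)) = -4 + (3 + 5) = -4 + 8 = 4)
t(Q) = √(-1 + Q)
R(m) = -20 + 4*m (R(m) = (-5 + m)*4 = -20 + 4*m)
f(-7, -5) - R(t(3)) = -5 - (-20 + 4*√(-1 + 3)) = -5 - (-20 + 4*√2) = -5 + (20 - 4*√2) = 15 - 4*√2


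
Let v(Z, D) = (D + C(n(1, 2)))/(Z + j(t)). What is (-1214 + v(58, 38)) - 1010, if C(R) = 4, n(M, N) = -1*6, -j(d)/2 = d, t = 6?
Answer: -51131/23 ≈ -2223.1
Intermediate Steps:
j(d) = -2*d
n(M, N) = -6
v(Z, D) = (4 + D)/(-12 + Z) (v(Z, D) = (D + 4)/(Z - 2*6) = (4 + D)/(Z - 12) = (4 + D)/(-12 + Z))
(-1214 + v(58, 38)) - 1010 = (-1214 + (4 + 38)/(-12 + 58)) - 1010 = (-1214 + 42/46) - 1010 = (-1214 + (1/46)*42) - 1010 = (-1214 + 21/23) - 1010 = -27901/23 - 1010 = -51131/23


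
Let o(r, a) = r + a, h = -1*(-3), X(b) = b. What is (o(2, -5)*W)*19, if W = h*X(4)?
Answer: -684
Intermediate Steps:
h = 3
o(r, a) = a + r
W = 12 (W = 3*4 = 12)
(o(2, -5)*W)*19 = ((-5 + 2)*12)*19 = -3*12*19 = -36*19 = -684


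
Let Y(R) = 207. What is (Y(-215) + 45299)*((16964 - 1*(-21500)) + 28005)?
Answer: 3024738314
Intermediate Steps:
(Y(-215) + 45299)*((16964 - 1*(-21500)) + 28005) = (207 + 45299)*((16964 - 1*(-21500)) + 28005) = 45506*((16964 + 21500) + 28005) = 45506*(38464 + 28005) = 45506*66469 = 3024738314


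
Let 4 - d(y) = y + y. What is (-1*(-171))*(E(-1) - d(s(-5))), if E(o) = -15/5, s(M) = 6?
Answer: 855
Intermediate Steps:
d(y) = 4 - 2*y (d(y) = 4 - (y + y) = 4 - 2*y)
E(o) = -3 (E(o) = -15*⅕ = -3)
(-1*(-171))*(E(-1) - d(s(-5))) = (-1*(-171))*(-3 - (4 - 2*6)) = 171*(-3 - (4 - 12)) = 171*(-3 - 1*(-8)) = 171*(-3 + 8) = 171*5 = 855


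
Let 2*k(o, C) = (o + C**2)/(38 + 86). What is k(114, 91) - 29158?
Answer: -7222789/248 ≈ -29124.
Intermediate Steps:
k(o, C) = o/248 + C**2/248 (k(o, C) = ((o + C**2)/(38 + 86))/2 = ((o + C**2)/124)/2 = ((o + C**2)*(1/124))/2 = (o/124 + C**2/124)/2 = o/248 + C**2/248)
k(114, 91) - 29158 = ((1/248)*114 + (1/248)*91**2) - 29158 = (57/124 + (1/248)*8281) - 29158 = (57/124 + 8281/248) - 29158 = 8395/248 - 29158 = -7222789/248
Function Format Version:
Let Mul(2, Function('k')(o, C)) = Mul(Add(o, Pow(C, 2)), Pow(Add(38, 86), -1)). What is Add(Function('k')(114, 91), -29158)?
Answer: Rational(-7222789, 248) ≈ -29124.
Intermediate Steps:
Function('k')(o, C) = Add(Mul(Rational(1, 248), o), Mul(Rational(1, 248), Pow(C, 2))) (Function('k')(o, C) = Mul(Rational(1, 2), Mul(Add(o, Pow(C, 2)), Pow(Add(38, 86), -1))) = Mul(Rational(1, 2), Mul(Add(o, Pow(C, 2)), Pow(124, -1))) = Mul(Rational(1, 2), Mul(Add(o, Pow(C, 2)), Rational(1, 124))) = Mul(Rational(1, 2), Add(Mul(Rational(1, 124), o), Mul(Rational(1, 124), Pow(C, 2)))) = Add(Mul(Rational(1, 248), o), Mul(Rational(1, 248), Pow(C, 2))))
Add(Function('k')(114, 91), -29158) = Add(Add(Mul(Rational(1, 248), 114), Mul(Rational(1, 248), Pow(91, 2))), -29158) = Add(Add(Rational(57, 124), Mul(Rational(1, 248), 8281)), -29158) = Add(Add(Rational(57, 124), Rational(8281, 248)), -29158) = Add(Rational(8395, 248), -29158) = Rational(-7222789, 248)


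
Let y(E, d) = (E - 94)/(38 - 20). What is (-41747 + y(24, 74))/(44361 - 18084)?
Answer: -375758/236493 ≈ -1.5889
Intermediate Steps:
y(E, d) = -47/9 + E/18 (y(E, d) = (-94 + E)/18 = (-94 + E)*(1/18) = -47/9 + E/18)
(-41747 + y(24, 74))/(44361 - 18084) = (-41747 + (-47/9 + (1/18)*24))/(44361 - 18084) = (-41747 + (-47/9 + 4/3))/26277 = (-41747 - 35/9)*(1/26277) = -375758/9*1/26277 = -375758/236493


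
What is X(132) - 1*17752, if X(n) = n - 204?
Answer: -17824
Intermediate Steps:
X(n) = -204 + n
X(132) - 1*17752 = (-204 + 132) - 1*17752 = -72 - 17752 = -17824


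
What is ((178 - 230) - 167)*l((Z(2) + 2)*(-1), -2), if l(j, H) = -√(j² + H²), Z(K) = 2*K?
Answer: 438*√10 ≈ 1385.1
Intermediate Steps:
l(j, H) = -√(H² + j²)
((178 - 230) - 167)*l((Z(2) + 2)*(-1), -2) = ((178 - 230) - 167)*(-√((-2)² + ((2*2 + 2)*(-1))²)) = (-52 - 167)*(-√(4 + ((4 + 2)*(-1))²)) = -(-219)*√(4 + (6*(-1))²) = -(-219)*√(4 + (-6)²) = -(-219)*√(4 + 36) = -(-219)*√40 = -(-219)*2*√10 = -(-438)*√10 = 438*√10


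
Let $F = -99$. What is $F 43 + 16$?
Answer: $-4241$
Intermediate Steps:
$F 43 + 16 = \left(-99\right) 43 + 16 = -4257 + 16 = -4241$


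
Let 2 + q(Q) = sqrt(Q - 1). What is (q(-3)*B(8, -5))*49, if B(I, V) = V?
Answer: 490 - 490*I ≈ 490.0 - 490.0*I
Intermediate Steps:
q(Q) = -2 + sqrt(-1 + Q) (q(Q) = -2 + sqrt(Q - 1) = -2 + sqrt(-1 + Q))
(q(-3)*B(8, -5))*49 = ((-2 + sqrt(-1 - 3))*(-5))*49 = ((-2 + sqrt(-4))*(-5))*49 = ((-2 + 2*I)*(-5))*49 = (10 - 10*I)*49 = 490 - 490*I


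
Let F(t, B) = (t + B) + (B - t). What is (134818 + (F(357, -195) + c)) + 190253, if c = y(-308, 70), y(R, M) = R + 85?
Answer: 324458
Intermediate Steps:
y(R, M) = 85 + R
c = -223 (c = 85 - 308 = -223)
F(t, B) = 2*B (F(t, B) = (B + t) + (B - t) = 2*B)
(134818 + (F(357, -195) + c)) + 190253 = (134818 + (2*(-195) - 223)) + 190253 = (134818 + (-390 - 223)) + 190253 = (134818 - 613) + 190253 = 134205 + 190253 = 324458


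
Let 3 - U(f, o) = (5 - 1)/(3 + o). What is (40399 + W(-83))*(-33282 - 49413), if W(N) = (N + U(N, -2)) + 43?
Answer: -3337404810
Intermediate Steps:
U(f, o) = 3 - 4/(3 + o) (U(f, o) = 3 - (5 - 1)/(3 + o) = 3 - 4/(3 + o))
W(N) = 42 + N (W(N) = (N + (5 + 3*(-2))/(3 - 2)) + 43 = (N + (5 - 6)/1) + 43 = (N + 1*(-1)) + 43 = (N - 1) + 43 = (-1 + N) + 43 = 42 + N)
(40399 + W(-83))*(-33282 - 49413) = (40399 + (42 - 83))*(-33282 - 49413) = (40399 - 41)*(-82695) = 40358*(-82695) = -3337404810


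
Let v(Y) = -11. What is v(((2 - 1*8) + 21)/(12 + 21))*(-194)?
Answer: 2134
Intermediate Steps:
v(((2 - 1*8) + 21)/(12 + 21))*(-194) = -11*(-194) = 2134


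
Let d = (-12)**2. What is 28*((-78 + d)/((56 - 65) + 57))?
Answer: 77/2 ≈ 38.500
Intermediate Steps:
d = 144
28*((-78 + d)/((56 - 65) + 57)) = 28*((-78 + 144)/((56 - 65) + 57)) = 28*(66/(-9 + 57)) = 28*(66/48) = 28*(66*(1/48)) = 28*(11/8) = 77/2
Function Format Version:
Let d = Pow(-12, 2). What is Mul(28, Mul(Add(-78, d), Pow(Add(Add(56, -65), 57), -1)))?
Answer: Rational(77, 2) ≈ 38.500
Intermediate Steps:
d = 144
Mul(28, Mul(Add(-78, d), Pow(Add(Add(56, -65), 57), -1))) = Mul(28, Mul(Add(-78, 144), Pow(Add(Add(56, -65), 57), -1))) = Mul(28, Mul(66, Pow(Add(-9, 57), -1))) = Mul(28, Mul(66, Pow(48, -1))) = Mul(28, Mul(66, Rational(1, 48))) = Mul(28, Rational(11, 8)) = Rational(77, 2)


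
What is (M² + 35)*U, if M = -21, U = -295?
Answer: -140420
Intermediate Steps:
(M² + 35)*U = ((-21)² + 35)*(-295) = (441 + 35)*(-295) = 476*(-295) = -140420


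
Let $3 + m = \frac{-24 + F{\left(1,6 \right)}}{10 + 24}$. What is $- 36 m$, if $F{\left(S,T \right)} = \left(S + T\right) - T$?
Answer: $\frac{2250}{17} \approx 132.35$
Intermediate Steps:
$F{\left(S,T \right)} = S$
$m = - \frac{125}{34}$ ($m = -3 + \frac{-24 + 1}{10 + 24} = -3 - \frac{23}{34} = - \frac{125}{34} \approx -3.6765$)
$- 36 m = \left(-36\right) \left(- \frac{125}{34}\right) = \frac{2250}{17}$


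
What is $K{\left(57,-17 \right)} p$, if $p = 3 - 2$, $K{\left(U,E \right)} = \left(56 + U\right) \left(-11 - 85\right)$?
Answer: $-10848$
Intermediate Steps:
$K{\left(U,E \right)} = -5376 - 96 U$ ($K{\left(U,E \right)} = \left(56 + U\right) \left(-96\right) = -5376 - 96 U$)
$p = 1$
$K{\left(57,-17 \right)} p = \left(-5376 - 5472\right) 1 = \left(-10848\right) 1 = -10848$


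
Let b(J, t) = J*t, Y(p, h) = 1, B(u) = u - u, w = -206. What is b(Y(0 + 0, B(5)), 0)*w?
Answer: 0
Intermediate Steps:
B(u) = 0
b(Y(0 + 0, B(5)), 0)*w = (1*0)*(-206) = 0*(-206) = 0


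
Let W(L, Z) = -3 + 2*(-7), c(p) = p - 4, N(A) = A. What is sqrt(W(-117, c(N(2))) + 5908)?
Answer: sqrt(5891) ≈ 76.753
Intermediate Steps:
c(p) = -4 + p
W(L, Z) = -17 (W(L, Z) = -3 - 14 = -17)
sqrt(W(-117, c(N(2))) + 5908) = sqrt(-17 + 5908) = sqrt(5891)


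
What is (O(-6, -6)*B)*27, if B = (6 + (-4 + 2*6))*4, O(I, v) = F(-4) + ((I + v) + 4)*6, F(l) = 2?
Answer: -69552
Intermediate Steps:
O(I, v) = 26 + 6*I + 6*v (O(I, v) = 2 + ((I + v) + 4)*6 = 2 + (4 + I + v)*6 = 2 + (24 + 6*I + 6*v) = 26 + 6*I + 6*v)
B = 56 (B = (6 + (-4 + 12))*4 = (6 + 8)*4 = 14*4 = 56)
(O(-6, -6)*B)*27 = ((26 + 6*(-6) + 6*(-6))*56)*27 = ((26 - 36 - 36)*56)*27 = -46*56*27 = -2576*27 = -69552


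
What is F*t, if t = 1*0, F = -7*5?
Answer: 0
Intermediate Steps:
F = -35
t = 0
F*t = -35*0 = 0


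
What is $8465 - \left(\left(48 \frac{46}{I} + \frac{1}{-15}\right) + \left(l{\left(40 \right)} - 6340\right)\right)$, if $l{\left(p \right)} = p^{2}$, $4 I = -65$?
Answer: $\frac{2601484}{195} \approx 13341.0$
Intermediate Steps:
$I = - \frac{65}{4}$ ($I = \frac{1}{4} \left(-65\right) = - \frac{65}{4} \approx -16.25$)
$8465 - \left(\left(48 \frac{46}{I} + \frac{1}{-15}\right) + \left(l{\left(40 \right)} - 6340\right)\right) = 8465 - \left(\left(48 \frac{46}{- \frac{65}{4}} + \frac{1}{-15}\right) - \left(6340 - 40^{2}\right)\right) = 8465 - \left(\left(48 \cdot 46 \left(- \frac{4}{65}\right) - \frac{1}{15}\right) + \left(1600 - 6340\right)\right) = 8465 - \left(\left(48 \left(- \frac{184}{65}\right) - \frac{1}{15}\right) - 4740\right) = 8465 - \left(\left(- \frac{8832}{65} - \frac{1}{15}\right) - 4740\right) = 8465 - \left(- \frac{26509}{195} - 4740\right) = 8465 - - \frac{950809}{195} = 8465 + \frac{950809}{195} = \frac{2601484}{195}$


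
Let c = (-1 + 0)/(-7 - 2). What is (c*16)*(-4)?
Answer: -64/9 ≈ -7.1111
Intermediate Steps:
c = 1/9 (c = -1/(-9) = -1*(-1/9) = 1/9 ≈ 0.11111)
(c*16)*(-4) = ((1/9)*16)*(-4) = (16/9)*(-4) = -64/9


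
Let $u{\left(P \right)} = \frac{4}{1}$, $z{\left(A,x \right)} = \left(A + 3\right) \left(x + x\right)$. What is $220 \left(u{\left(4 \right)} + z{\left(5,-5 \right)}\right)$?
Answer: $-16720$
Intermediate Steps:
$z{\left(A,x \right)} = 2 x \left(3 + A\right)$ ($z{\left(A,x \right)} = \left(3 + A\right) 2 x = 2 x \left(3 + A\right)$)
$u{\left(P \right)} = 4$ ($u{\left(P \right)} = 4 \cdot 1 = 4$)
$220 \left(u{\left(4 \right)} + z{\left(5,-5 \right)}\right) = 220 \left(4 + 2 \left(-5\right) \left(3 + 5\right)\right) = 220 \left(4 + 2 \left(-5\right) 8\right) = 220 \left(4 - 80\right) = 220 \left(-76\right) = -16720$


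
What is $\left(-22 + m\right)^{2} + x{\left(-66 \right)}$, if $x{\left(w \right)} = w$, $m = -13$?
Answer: $1159$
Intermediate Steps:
$\left(-22 + m\right)^{2} + x{\left(-66 \right)} = \left(-22 - 13\right)^{2} - 66 = \left(-35\right)^{2} - 66 = 1225 - 66 = 1159$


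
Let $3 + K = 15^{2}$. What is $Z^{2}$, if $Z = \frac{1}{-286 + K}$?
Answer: $\frac{1}{4096} \approx 0.00024414$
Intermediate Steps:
$K = 222$ ($K = -3 + 15^{2} = -3 + 225 = 222$)
$Z = - \frac{1}{64}$ ($Z = \frac{1}{-286 + 222} = \frac{1}{-64} = - \frac{1}{64} \approx -0.015625$)
$Z^{2} = \left(- \frac{1}{64}\right)^{2} = \frac{1}{4096}$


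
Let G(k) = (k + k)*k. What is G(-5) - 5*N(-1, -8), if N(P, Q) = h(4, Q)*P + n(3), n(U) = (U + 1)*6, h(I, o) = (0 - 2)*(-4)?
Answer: -30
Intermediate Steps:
h(I, o) = 8 (h(I, o) = -2*(-4) = 8)
n(U) = 6 + 6*U (n(U) = (1 + U)*6 = 6 + 6*U)
G(k) = 2*k² (G(k) = (2*k)*k = 2*k²)
N(P, Q) = 24 + 8*P (N(P, Q) = 8*P + (6 + 6*3) = 8*P + (6 + 18) = 8*P + 24 = 24 + 8*P)
G(-5) - 5*N(-1, -8) = 2*(-5)² - 5*(24 + 8*(-1)) = 2*25 - 5*(24 - 8) = 50 - 5*16 = 50 - 80 = -30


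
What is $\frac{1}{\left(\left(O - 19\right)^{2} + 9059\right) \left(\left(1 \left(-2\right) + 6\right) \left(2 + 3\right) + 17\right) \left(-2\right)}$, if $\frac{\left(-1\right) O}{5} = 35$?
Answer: $- \frac{1}{3455430} \approx -2.894 \cdot 10^{-7}$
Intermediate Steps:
$O = -175$ ($O = \left(-5\right) 35 = -175$)
$\frac{1}{\left(\left(O - 19\right)^{2} + 9059\right) \left(\left(1 \left(-2\right) + 6\right) \left(2 + 3\right) + 17\right) \left(-2\right)} = \frac{1}{\left(\left(-175 - 19\right)^{2} + 9059\right) \left(\left(1 \left(-2\right) + 6\right) \left(2 + 3\right) + 17\right) \left(-2\right)} = \frac{1}{\left(\left(-194\right)^{2} + 9059\right) \left(\left(-2 + 6\right) 5 + 17\right) \left(-2\right)} = \frac{1}{\left(37636 + 9059\right) \left(4 \cdot 5 + 17\right) \left(-2\right)} = \frac{1}{46695 \left(20 + 17\right) \left(-2\right)} = \frac{1}{46695 \cdot 37 \left(-2\right)} = \frac{1}{46695 \left(-74\right)} = \frac{1}{46695} \left(- \frac{1}{74}\right) = - \frac{1}{3455430}$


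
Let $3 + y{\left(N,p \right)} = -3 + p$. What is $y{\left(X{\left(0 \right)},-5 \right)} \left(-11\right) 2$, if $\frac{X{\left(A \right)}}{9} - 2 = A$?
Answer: $242$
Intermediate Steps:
$X{\left(A \right)} = 18 + 9 A$
$y{\left(N,p \right)} = -6 + p$ ($y{\left(N,p \right)} = -3 + \left(-3 + p\right) = -6 + p$)
$y{\left(X{\left(0 \right)},-5 \right)} \left(-11\right) 2 = \left(-6 - 5\right) \left(-11\right) 2 = \left(-11\right) \left(-11\right) 2 = 121 \cdot 2 = 242$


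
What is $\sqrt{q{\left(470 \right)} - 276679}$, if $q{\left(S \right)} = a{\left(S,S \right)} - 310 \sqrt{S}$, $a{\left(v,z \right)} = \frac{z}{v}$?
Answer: $\sqrt{-276678 - 310 \sqrt{470}} \approx 532.35 i$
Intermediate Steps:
$q{\left(S \right)} = 1 - 310 \sqrt{S}$ ($q{\left(S \right)} = \frac{S}{S} - 310 \sqrt{S} = 1 - 310 \sqrt{S}$)
$\sqrt{q{\left(470 \right)} - 276679} = \sqrt{\left(1 - 310 \sqrt{470}\right) - 276679} = \sqrt{-276678 - 310 \sqrt{470}}$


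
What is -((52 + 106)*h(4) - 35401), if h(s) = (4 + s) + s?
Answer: 33505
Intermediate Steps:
h(s) = 4 + 2*s
-((52 + 106)*h(4) - 35401) = -((52 + 106)*(4 + 2*4) - 35401) = -(158*(4 + 8) - 35401) = -(158*12 - 35401) = -(1896 - 35401) = -1*(-33505) = 33505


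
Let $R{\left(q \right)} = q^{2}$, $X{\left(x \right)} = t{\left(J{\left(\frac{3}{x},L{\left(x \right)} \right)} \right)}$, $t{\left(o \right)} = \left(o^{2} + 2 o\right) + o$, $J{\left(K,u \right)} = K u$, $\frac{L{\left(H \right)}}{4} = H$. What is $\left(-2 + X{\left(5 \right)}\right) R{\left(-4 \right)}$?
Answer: $2848$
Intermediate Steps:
$L{\left(H \right)} = 4 H$
$t{\left(o \right)} = o^{2} + 3 o$
$X{\left(x \right)} = 180$ ($X{\left(x \right)} = \frac{3}{x} 4 x \left(3 + \frac{3}{x} 4 x\right) = 12 \left(3 + 12\right) = 12 \cdot 15 = 180$)
$\left(-2 + X{\left(5 \right)}\right) R{\left(-4 \right)} = \left(-2 + 180\right) \left(-4\right)^{2} = 178 \cdot 16 = 2848$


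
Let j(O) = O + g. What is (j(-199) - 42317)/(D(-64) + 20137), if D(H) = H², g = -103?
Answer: -42619/24233 ≈ -1.7587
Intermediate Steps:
j(O) = -103 + O (j(O) = O - 103 = -103 + O)
(j(-199) - 42317)/(D(-64) + 20137) = ((-103 - 199) - 42317)/((-64)² + 20137) = (-302 - 42317)/(4096 + 20137) = -42619/24233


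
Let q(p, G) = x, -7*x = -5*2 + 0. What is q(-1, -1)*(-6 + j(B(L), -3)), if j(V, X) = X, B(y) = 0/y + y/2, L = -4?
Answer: -90/7 ≈ -12.857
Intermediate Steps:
x = 10/7 (x = -(-5*2 + 0)/7 = -(-10 + 0)/7 = -1/7*(-10) = 10/7 ≈ 1.4286)
q(p, G) = 10/7
B(y) = y/2 (B(y) = 0 + y*(1/2) = 0 + y/2 = y/2)
q(-1, -1)*(-6 + j(B(L), -3)) = 10*(-6 - 3)/7 = (10/7)*(-9) = -90/7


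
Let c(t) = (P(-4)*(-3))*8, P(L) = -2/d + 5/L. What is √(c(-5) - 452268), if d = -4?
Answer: 15*I*√2010 ≈ 672.5*I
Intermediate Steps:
P(L) = ½ + 5/L (P(L) = -2/(-4) + 5/L = -2*(-¼) + 5/L = ½ + 5/L)
c(t) = 18 (c(t) = (((½)*(10 - 4)/(-4))*(-3))*8 = (((½)*(-¼)*6)*(-3))*8 = -¾*(-3)*8 = (9/4)*8 = 18)
√(c(-5) - 452268) = √(18 - 452268) = √(-452250) = 15*I*√2010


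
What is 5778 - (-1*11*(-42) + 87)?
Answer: 5229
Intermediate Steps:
5778 - (-1*11*(-42) + 87) = 5778 - (-11*(-42) + 87) = 5778 - (462 + 87) = 5778 - 1*549 = 5778 - 549 = 5229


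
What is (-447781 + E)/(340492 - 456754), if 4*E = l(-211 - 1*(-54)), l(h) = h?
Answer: 1791281/465048 ≈ 3.8518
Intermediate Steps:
E = -157/4 (E = (-211 - 1*(-54))/4 = (-211 + 54)/4 = (¼)*(-157) = -157/4 ≈ -39.250)
(-447781 + E)/(340492 - 456754) = (-447781 - 157/4)/(340492 - 456754) = -1791281/4/(-116262) = -1791281/4*(-1/116262) = 1791281/465048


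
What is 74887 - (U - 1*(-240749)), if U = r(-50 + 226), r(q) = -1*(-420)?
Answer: -166282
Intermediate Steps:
r(q) = 420
U = 420
74887 - (U - 1*(-240749)) = 74887 - (420 - 1*(-240749)) = 74887 - (420 + 240749) = 74887 - 1*241169 = 74887 - 241169 = -166282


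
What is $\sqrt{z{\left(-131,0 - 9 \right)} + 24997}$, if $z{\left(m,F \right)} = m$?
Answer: $\sqrt{24866} \approx 157.69$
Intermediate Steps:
$\sqrt{z{\left(-131,0 - 9 \right)} + 24997} = \sqrt{-131 + 24997} = \sqrt{24866}$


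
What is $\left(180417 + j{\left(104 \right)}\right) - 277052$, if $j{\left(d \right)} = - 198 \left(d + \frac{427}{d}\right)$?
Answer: $- \frac{6138077}{52} \approx -1.1804 \cdot 10^{5}$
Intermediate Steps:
$j{\left(d \right)} = - \frac{84546}{d} - 198 d$
$\left(180417 + j{\left(104 \right)}\right) - 277052 = \left(180417 - \left(20592 + \frac{84546}{104}\right)\right) - 277052 = \left(180417 - \frac{1113057}{52}\right) - 277052 = \frac{8268627}{52} - 277052 = - \frac{6138077}{52}$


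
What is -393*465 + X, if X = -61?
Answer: -182806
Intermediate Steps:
-393*465 + X = -393*465 - 61 = -182745 - 61 = -182806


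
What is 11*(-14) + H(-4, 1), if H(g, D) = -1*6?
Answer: -160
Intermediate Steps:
H(g, D) = -6
11*(-14) + H(-4, 1) = 11*(-14) - 6 = -154 - 6 = -160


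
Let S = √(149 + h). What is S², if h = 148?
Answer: 297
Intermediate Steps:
S = 3*√33 (S = √(149 + 148) = √297 = 3*√33 ≈ 17.234)
S² = (3*√33)² = 297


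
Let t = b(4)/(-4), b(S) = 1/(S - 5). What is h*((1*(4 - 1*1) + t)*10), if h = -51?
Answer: -3315/2 ≈ -1657.5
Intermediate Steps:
b(S) = 1/(-5 + S)
t = 1/4 (t = 1/((-5 + 4)*(-4)) = -1/4/(-1) = -1*(-1/4) = 1/4 ≈ 0.25000)
h*((1*(4 - 1*1) + t)*10) = -51*(1*(4 - 1*1) + 1/4)*10 = -51*(1*(4 - 1) + 1/4)*10 = -51*(1*3 + 1/4)*10 = -51*(3 + 1/4)*10 = -663*10/4 = -51*65/2 = -3315/2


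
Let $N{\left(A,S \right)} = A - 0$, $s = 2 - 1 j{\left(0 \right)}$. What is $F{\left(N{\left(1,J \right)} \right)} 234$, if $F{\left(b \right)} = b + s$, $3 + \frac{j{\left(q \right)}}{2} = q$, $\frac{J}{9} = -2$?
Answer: $2106$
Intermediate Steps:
$J = -18$ ($J = 9 \left(-2\right) = -18$)
$j{\left(q \right)} = -6 + 2 q$
$s = 8$ ($s = 2 - 1 \left(-6 + 2 \cdot 0\right) = 2 - 1 \left(-6 + 0\right) = 2 - 1 \left(-6\right) = 2 - -6 = 2 + 6 = 8$)
$N{\left(A,S \right)} = A$ ($N{\left(A,S \right)} = A + 0 = A$)
$F{\left(b \right)} = 8 + b$ ($F{\left(b \right)} = b + 8 = 8 + b$)
$F{\left(N{\left(1,J \right)} \right)} 234 = \left(8 + 1\right) 234 = 9 \cdot 234 = 2106$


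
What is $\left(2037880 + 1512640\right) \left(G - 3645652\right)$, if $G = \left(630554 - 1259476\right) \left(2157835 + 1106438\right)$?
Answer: $-7289135008130566160$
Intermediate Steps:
$G = -2052973103706$ ($G = \left(-628922\right) 3264273 = -2052973103706$)
$\left(2037880 + 1512640\right) \left(G - 3645652\right) = \left(2037880 + 1512640\right) \left(-2052973103706 - 3645652\right) = 3550520 \left(-2052976749358\right) = -7289135008130566160$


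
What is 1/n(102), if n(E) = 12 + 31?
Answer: 1/43 ≈ 0.023256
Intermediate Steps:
n(E) = 43
1/n(102) = 1/43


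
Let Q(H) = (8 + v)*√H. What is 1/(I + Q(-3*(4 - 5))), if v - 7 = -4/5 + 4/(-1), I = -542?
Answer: -13550/7336297 - 255*√3/7336297 ≈ -0.0019072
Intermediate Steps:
v = 11/5 (v = 7 + (-4/5 + 4/(-1)) = 7 + (-4*⅕ + 4*(-1)) = 7 + (-⅘ - 4) = 7 - 24/5 = 11/5 ≈ 2.2000)
Q(H) = 51*√H/5 (Q(H) = (8 + 11/5)*√H = 51*√H/5)
1/(I + Q(-3*(4 - 5))) = 1/(-542 + 51*√(-3*(4 - 5))/5) = 1/(-542 + 51*√(-3*(-1))/5) = 1/(-542 + 51*√3/5)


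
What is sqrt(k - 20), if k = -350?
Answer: I*sqrt(370) ≈ 19.235*I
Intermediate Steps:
sqrt(k - 20) = sqrt(-350 - 20) = sqrt(-370) = I*sqrt(370)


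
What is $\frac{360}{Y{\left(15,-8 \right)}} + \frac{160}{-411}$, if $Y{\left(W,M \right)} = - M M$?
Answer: $- \frac{19775}{3288} \approx -6.0143$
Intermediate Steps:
$Y{\left(W,M \right)} = - M^{2}$
$\frac{360}{Y{\left(15,-8 \right)}} + \frac{160}{-411} = \frac{360}{\left(-1\right) \left(-8\right)^{2}} + \frac{160}{-411} = \frac{360}{\left(-1\right) 64} + 160 \left(- \frac{1}{411}\right) = \frac{360}{-64} - \frac{160}{411} = 360 \left(- \frac{1}{64}\right) - \frac{160}{411} = - \frac{45}{8} - \frac{160}{411} = - \frac{19775}{3288}$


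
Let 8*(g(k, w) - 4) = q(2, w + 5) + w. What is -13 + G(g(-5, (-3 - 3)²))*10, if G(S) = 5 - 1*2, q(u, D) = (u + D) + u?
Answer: 17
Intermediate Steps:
q(u, D) = D + 2*u (q(u, D) = (D + u) + u = D + 2*u)
g(k, w) = 41/8 + w/4 (g(k, w) = 4 + (((w + 5) + 2*2) + w)/8 = 4 + (((5 + w) + 4) + w)/8 = 4 + ((9 + w) + w)/8 = 4 + (9 + 2*w)/8 = 4 + (9/8 + w/4) = 41/8 + w/4)
G(S) = 3 (G(S) = 5 - 2 = 3)
-13 + G(g(-5, (-3 - 3)²))*10 = -13 + 3*10 = -13 + 30 = 17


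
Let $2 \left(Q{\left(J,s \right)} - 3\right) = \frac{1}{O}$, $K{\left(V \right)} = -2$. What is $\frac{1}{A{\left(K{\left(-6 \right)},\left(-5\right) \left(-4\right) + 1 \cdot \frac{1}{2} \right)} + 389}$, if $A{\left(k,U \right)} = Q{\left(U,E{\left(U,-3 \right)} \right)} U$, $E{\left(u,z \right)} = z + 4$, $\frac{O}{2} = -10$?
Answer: $\frac{80}{35999} \approx 0.0022223$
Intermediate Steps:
$O = -20$ ($O = 2 \left(-10\right) = -20$)
$E{\left(u,z \right)} = 4 + z$
$Q{\left(J,s \right)} = \frac{119}{40}$ ($Q{\left(J,s \right)} = 3 + \frac{1}{2 \left(-20\right)} = 3 + \frac{1}{2} \left(- \frac{1}{20}\right) = 3 - \frac{1}{40} = \frac{119}{40}$)
$A{\left(k,U \right)} = \frac{119 U}{40}$
$\frac{1}{A{\left(K{\left(-6 \right)},\left(-5\right) \left(-4\right) + 1 \cdot \frac{1}{2} \right)} + 389} = \frac{1}{\frac{119 \left(\left(-5\right) \left(-4\right) + 1 \cdot \frac{1}{2}\right)}{40} + 389} = \frac{1}{\frac{119 \left(20 + 1 \cdot \frac{1}{2}\right)}{40} + 389} = \frac{1}{\frac{119 \left(20 + \frac{1}{2}\right)}{40} + 389} = \frac{1}{\frac{119}{40} \cdot \frac{41}{2} + 389} = \frac{1}{\frac{4879}{80} + 389} = \frac{1}{\frac{35999}{80}} = \frac{80}{35999}$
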